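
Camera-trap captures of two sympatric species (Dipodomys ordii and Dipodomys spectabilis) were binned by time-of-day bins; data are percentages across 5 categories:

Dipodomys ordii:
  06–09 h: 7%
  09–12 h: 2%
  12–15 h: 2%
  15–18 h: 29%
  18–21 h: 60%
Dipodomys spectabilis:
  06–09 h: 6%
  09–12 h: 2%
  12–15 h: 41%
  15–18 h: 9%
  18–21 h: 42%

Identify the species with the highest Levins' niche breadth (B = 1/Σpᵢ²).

Convert percentages to proportions (divide by 100).
Σp_ordiᵢ² = 0.07² + 0.02² + 0.02² + 0.29² + 0.60² = 0.0049 + 0.0004 + 0.0004 + 0.0841 + 0.3600 = 0.4498
B_ordi = 1 / 0.4498 = 2.2232
Σp_specᵢ² = 0.06² + 0.02² + 0.41² + 0.09² + 0.42² = 0.0036 + 0.0004 + 0.1681 + 0.0081 + 0.1764 = 0.3566
B_spec = 1 / 0.3566 = 2.8043
Highest B → broadest niche (most generalist): Dipodomys spectabilis (B = 2.80).

Dipodomys spectabilis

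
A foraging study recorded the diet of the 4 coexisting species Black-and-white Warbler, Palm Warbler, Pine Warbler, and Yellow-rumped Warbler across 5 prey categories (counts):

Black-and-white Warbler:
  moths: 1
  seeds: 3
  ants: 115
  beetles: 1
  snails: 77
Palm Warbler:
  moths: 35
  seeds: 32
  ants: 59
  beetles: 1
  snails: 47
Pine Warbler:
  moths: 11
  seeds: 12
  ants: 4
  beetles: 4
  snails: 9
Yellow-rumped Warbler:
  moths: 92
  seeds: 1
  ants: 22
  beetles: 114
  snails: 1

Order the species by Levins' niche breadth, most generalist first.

Pine Warbler > Palm Warbler > Yellow-rumped Warbler > Black-and-white Warbler

Proportions for Black-and-white Warbler (n=197): 1/197=0.0051, 3/197=0.0152, 115/197=0.5838, 1/197=0.0051, 77/197=0.3909
Proportions for Palm Warbler (n=174): 35/174=0.2011, 32/174=0.1839, 59/174=0.3391, 1/174=0.0057, 47/174=0.2701
Proportions for Pine Warbler (n=40): 11/40=0.2750, 12/40=0.3000, 4/40=0.1000, 4/40=0.1000, 9/40=0.2250
Proportions for Yellow-rumped Warbler (n=230): 92/230=0.4000, 1/230=0.0043, 22/230=0.0957, 114/230=0.4957, 1/230=0.0043
Σp_Blacᵢ² = 0.0051² + 0.0152² + 0.5838² + 0.0051² + 0.3909² = 0.000026 + 0.000231 + 0.340822 + 0.000026 + 0.152803 = 0.493908
B_Blac = 1 / 0.493908 = 2.0247
Σp_Palmᵢ² = 0.2011² + 0.1839² + 0.3391² + 0.0057² + 0.2701² = 0.040441 + 0.033819 + 0.114989 + 0.000032 + 0.072954 = 0.262235
B_Palm = 1 / 0.262235 = 3.8134
Σp_Pineᵢ² = 0.2750² + 0.3000² + 0.1000² + 0.1000² + 0.2250² = 0.075625 + 0.090000 + 0.010000 + 0.010000 + 0.050625 = 0.236250
B_Pine = 1 / 0.236250 = 4.2328
Σp_Yellᵢ² = 0.4000² + 0.0043² + 0.0957² + 0.4957² + 0.0043² = 0.160000 + 0.000018 + 0.009158 + 0.245718 + 0.000018 = 0.414912
B_Yell = 1 / 0.414912 = 2.4101
Ranking by B (broadest → narrowest): Pine Warbler (4.23) > Palm Warbler (3.81) > Yellow-rumped Warbler (2.41) > Black-and-white Warbler (2.02)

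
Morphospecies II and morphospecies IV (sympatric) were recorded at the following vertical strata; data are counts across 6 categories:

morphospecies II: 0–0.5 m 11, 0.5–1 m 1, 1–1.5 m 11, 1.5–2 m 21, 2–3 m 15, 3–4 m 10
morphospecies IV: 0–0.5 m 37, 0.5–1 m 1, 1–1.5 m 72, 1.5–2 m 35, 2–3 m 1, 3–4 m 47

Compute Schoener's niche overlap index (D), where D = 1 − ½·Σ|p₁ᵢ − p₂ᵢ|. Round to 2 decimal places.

Proportions for morphospecies II (n=69): 11/69=0.1594, 1/69=0.0145, 11/69=0.1594, 21/69=0.3043, 15/69=0.2174, 10/69=0.1449
Proportions for morphospecies IV (n=193): 37/193=0.1917, 1/193=0.0052, 72/193=0.3731, 35/193=0.1813, 1/193=0.0052, 47/193=0.2435
Σ|p₁ᵢ − p₂ᵢ| = 0.0323 + 0.0093 + 0.2137 + 0.1230 + 0.2122 + 0.0986 = 0.6891
D = 1 − ½ × 0.6891 = 1 − 0.34455 = 0.65545

0.66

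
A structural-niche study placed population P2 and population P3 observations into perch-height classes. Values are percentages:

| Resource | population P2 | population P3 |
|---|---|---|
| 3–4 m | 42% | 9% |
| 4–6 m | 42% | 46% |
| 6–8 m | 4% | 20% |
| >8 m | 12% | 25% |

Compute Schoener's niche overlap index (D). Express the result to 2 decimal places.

Convert percentages to proportions (divide by 100).
Σ|p₁ᵢ − p₂ᵢ| = 0.33 + 0.04 + 0.16 + 0.13 = 0.66
D = 1 − ½ × 0.66 = 1 − 0.330 = 0.6700

0.67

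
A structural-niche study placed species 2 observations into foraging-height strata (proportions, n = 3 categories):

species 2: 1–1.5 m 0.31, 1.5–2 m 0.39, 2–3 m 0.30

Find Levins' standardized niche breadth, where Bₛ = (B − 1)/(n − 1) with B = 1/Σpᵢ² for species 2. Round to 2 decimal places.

0.98

Σpᵢ² = 0.31² + 0.39² + 0.30² = 0.0961 + 0.1521 + 0.0900 = 0.3382
B = 1 / 0.3382 = 2.9568
Bₛ = (B − 1)/(n − 1) = (2.9568 − 1)/(3 − 1) = 1.9568/2 = 0.9784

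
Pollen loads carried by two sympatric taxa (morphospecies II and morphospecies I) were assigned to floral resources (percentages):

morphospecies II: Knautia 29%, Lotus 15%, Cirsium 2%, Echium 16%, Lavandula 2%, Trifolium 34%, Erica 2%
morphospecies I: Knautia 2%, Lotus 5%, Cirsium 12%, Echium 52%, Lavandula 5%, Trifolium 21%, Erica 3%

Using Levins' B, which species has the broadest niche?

morphospecies II

Convert percentages to proportions (divide by 100).
Σp_IIᵢ² = 0.29² + 0.15² + 0.02² + 0.16² + 0.02² + 0.34² + 0.02² = 0.0841 + 0.0225 + 0.0004 + 0.0256 + 0.0004 + 0.1156 + 0.0004 = 0.2490
B_II = 1 / 0.2490 = 4.0161
Σp_Iᵢ² = 0.02² + 0.05² + 0.12² + 0.52² + 0.05² + 0.21² + 0.03² = 0.0004 + 0.0025 + 0.0144 + 0.2704 + 0.0025 + 0.0441 + 0.0009 = 0.3352
B_I = 1 / 0.3352 = 2.9833
Highest B → broadest niche (most generalist): morphospecies II (B = 4.02).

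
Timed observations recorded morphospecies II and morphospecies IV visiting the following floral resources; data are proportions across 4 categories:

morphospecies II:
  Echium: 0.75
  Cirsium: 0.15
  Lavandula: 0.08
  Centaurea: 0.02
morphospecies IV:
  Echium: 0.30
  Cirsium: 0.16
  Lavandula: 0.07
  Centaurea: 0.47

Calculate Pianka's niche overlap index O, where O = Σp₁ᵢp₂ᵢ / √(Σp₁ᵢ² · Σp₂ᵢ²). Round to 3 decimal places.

Σ p₁ᵢp₂ᵢ = 0.2250 + 0.0240 + 0.0056 + 0.0094 = 0.2640
Σp_1ᵢ² = 0.75² + 0.15² + 0.08² + 0.02² = 0.5625 + 0.0225 + 0.0064 + 0.0004 = 0.5918
Σp_2ᵢ² = 0.30² + 0.16² + 0.07² + 0.47² = 0.0900 + 0.0256 + 0.0049 + 0.2209 = 0.3414
O = 0.2640 / √(0.5918 × 0.3414) = 0.2640 / 0.449489 = 0.58733

0.587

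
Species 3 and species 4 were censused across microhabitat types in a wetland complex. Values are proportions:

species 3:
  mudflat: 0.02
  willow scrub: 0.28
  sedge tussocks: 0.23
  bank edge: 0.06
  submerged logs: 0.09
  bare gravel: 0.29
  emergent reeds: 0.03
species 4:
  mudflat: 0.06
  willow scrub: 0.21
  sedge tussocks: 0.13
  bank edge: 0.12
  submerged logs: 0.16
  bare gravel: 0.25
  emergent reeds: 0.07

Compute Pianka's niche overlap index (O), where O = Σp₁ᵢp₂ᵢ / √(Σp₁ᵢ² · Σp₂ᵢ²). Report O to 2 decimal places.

Σ p₁ᵢp₂ᵢ = 0.0012 + 0.0588 + 0.0299 + 0.0072 + 0.0144 + 0.0725 + 0.0021 = 0.1861
Σp_1ᵢ² = 0.02² + 0.28² + 0.23² + 0.06² + 0.09² + 0.29² + 0.03² = 0.0004 + 0.0784 + 0.0529 + 0.0036 + 0.0081 + 0.0841 + 0.0009 = 0.2284
Σp_2ᵢ² = 0.06² + 0.21² + 0.13² + 0.12² + 0.16² + 0.25² + 0.07² = 0.0036 + 0.0441 + 0.0169 + 0.0144 + 0.0256 + 0.0625 + 0.0049 = 0.1720
O = 0.1861 / √(0.2284 × 0.1720) = 0.1861 / 0.19820 = 0.9390

0.94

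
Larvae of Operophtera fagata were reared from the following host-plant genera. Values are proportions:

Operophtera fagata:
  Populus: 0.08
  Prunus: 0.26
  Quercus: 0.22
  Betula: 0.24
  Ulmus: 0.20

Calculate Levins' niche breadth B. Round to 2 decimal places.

Σpᵢ² = 0.08² + 0.26² + 0.22² + 0.24² + 0.20² = 0.0064 + 0.0676 + 0.0484 + 0.0576 + 0.0400 = 0.2200
B = 1 / 0.2200 = 4.5455

4.55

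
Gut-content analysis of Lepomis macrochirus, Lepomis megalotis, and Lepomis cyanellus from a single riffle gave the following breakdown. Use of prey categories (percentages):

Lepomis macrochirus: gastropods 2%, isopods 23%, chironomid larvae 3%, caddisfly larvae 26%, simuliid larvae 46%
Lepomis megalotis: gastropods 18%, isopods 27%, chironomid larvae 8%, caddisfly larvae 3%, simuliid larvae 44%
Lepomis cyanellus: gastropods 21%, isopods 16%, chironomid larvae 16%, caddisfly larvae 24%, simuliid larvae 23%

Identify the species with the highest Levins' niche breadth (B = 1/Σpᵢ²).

Lepomis cyanellus

Convert percentages to proportions (divide by 100).
Σp_macrᵢ² = 0.02² + 0.23² + 0.03² + 0.26² + 0.46² = 0.0004 + 0.0529 + 0.0009 + 0.0676 + 0.2116 = 0.3334
B_macr = 1 / 0.3334 = 2.9994
Σp_megaᵢ² = 0.18² + 0.27² + 0.08² + 0.03² + 0.44² = 0.0324 + 0.0729 + 0.0064 + 0.0009 + 0.1936 = 0.3062
B_mega = 1 / 0.3062 = 3.2658
Σp_cyanᵢ² = 0.21² + 0.16² + 0.16² + 0.24² + 0.23² = 0.0441 + 0.0256 + 0.0256 + 0.0576 + 0.0529 = 0.2058
B_cyan = 1 / 0.2058 = 4.8591
Highest B → broadest niche (most generalist): Lepomis cyanellus (B = 4.86).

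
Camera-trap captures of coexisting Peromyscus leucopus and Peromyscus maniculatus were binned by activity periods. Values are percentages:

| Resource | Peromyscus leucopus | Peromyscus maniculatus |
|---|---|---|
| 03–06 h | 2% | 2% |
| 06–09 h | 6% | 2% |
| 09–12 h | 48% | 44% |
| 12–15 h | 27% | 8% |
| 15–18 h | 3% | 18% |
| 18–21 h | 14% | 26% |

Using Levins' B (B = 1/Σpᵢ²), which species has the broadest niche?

Peromyscus maniculatus

Convert percentages to proportions (divide by 100).
Σp_leucᵢ² = 0.02² + 0.06² + 0.48² + 0.27² + 0.03² + 0.14² = 0.0004 + 0.0036 + 0.2304 + 0.0729 + 0.0009 + 0.0196 = 0.3278
B_leuc = 1 / 0.3278 = 3.0506
Σp_maniᵢ² = 0.02² + 0.02² + 0.44² + 0.08² + 0.18² + 0.26² = 0.0004 + 0.0004 + 0.1936 + 0.0064 + 0.0324 + 0.0676 = 0.3008
B_mani = 1 / 0.3008 = 3.3245
Highest B → broadest niche (most generalist): Peromyscus maniculatus (B = 3.32).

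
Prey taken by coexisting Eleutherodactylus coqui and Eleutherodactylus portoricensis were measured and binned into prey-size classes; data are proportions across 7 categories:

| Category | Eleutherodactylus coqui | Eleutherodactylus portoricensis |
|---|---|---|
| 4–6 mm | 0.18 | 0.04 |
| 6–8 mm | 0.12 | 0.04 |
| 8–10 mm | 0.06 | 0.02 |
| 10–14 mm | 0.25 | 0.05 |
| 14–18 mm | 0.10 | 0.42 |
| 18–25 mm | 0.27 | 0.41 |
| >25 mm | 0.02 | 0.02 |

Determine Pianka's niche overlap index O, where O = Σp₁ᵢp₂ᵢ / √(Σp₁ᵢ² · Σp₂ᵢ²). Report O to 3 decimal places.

0.681

Σ p₁ᵢp₂ᵢ = 0.0072 + 0.0048 + 0.0012 + 0.0125 + 0.0420 + 0.1107 + 0.0004 = 0.1788
Σp_1ᵢ² = 0.18² + 0.12² + 0.06² + 0.25² + 0.10² + 0.27² + 0.02² = 0.0324 + 0.0144 + 0.0036 + 0.0625 + 0.0100 + 0.0729 + 0.0004 = 0.1962
Σp_2ᵢ² = 0.04² + 0.04² + 0.02² + 0.05² + 0.42² + 0.41² + 0.02² = 0.0016 + 0.0016 + 0.0004 + 0.0025 + 0.1764 + 0.1681 + 0.0004 = 0.3510
O = 0.1788 / √(0.1962 × 0.3510) = 0.1788 / 0.262424 = 0.68134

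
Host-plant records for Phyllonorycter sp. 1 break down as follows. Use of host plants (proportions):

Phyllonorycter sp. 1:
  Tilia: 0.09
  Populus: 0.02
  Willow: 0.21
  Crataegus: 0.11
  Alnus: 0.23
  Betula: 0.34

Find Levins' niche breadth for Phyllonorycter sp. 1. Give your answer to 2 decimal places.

4.29

Σpᵢ² = 0.09² + 0.02² + 0.21² + 0.11² + 0.23² + 0.34² = 0.0081 + 0.0004 + 0.0441 + 0.0121 + 0.0529 + 0.1156 = 0.2332
B = 1 / 0.2332 = 4.2882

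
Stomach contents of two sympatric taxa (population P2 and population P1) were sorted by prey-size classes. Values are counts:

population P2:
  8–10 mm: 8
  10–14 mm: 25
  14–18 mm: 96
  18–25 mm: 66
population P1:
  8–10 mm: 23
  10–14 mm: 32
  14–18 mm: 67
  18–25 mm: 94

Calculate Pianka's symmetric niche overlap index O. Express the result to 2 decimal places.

Proportions for population P2 (n=195): 8/195=0.0410, 25/195=0.1282, 96/195=0.4923, 66/195=0.3385
Proportions for population P1 (n=216): 23/216=0.1065, 32/216=0.1481, 67/216=0.3102, 94/216=0.4352
Σ p₁ᵢp₂ᵢ = 0.004367 + 0.018986 + 0.152711 + 0.147315 = 0.323379
Σp_1ᵢ² = 0.0410² + 0.1282² + 0.4923² + 0.3385² = 0.001681 + 0.016435 + 0.242359 + 0.114582 = 0.375057
Σp_2ᵢ² = 0.1065² + 0.1481² + 0.3102² + 0.4352² = 0.011342 + 0.021934 + 0.096224 + 0.189399 = 0.318899
O = 0.323379 / √(0.375057 × 0.318899) = 0.323379 / 0.3458400 = 0.9351

0.94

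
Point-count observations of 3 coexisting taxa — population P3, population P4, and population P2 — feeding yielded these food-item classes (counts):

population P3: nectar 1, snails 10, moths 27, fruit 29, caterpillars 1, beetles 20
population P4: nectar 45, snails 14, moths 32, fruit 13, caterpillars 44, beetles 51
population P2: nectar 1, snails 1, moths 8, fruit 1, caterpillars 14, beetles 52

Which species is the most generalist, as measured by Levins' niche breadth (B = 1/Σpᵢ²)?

population P4

Proportions for population P3 (n=88): 1/88=0.0114, 10/88=0.1136, 27/88=0.3068, 29/88=0.3295, 1/88=0.0114, 20/88=0.2273
Proportions for population P4 (n=199): 45/199=0.2261, 14/199=0.0704, 32/199=0.1608, 13/199=0.0653, 44/199=0.2211, 51/199=0.2563
Proportions for population P2 (n=77): 1/77=0.0130, 1/77=0.0130, 8/77=0.1039, 1/77=0.0130, 14/77=0.1818, 52/77=0.6753
Σp_P3ᵢ² = 0.0114² + 0.1136² + 0.3068² + 0.3295² + 0.0114² + 0.2273² = 0.000130 + 0.012905 + 0.094126 + 0.108570 + 0.000130 + 0.051665 = 0.267526
B_P3 = 1 / 0.267526 = 3.7380
Σp_P4ᵢ² = 0.2261² + 0.0704² + 0.1608² + 0.0653² + 0.2211² + 0.2563² = 0.051121 + 0.004956 + 0.025857 + 0.004264 + 0.048885 + 0.065690 = 0.200773
B_P4 = 1 / 0.200773 = 4.9807
Σp_P2ᵢ² = 0.0130² + 0.0130² + 0.1039² + 0.0130² + 0.1818² + 0.6753² = 0.000169 + 0.000169 + 0.010795 + 0.000169 + 0.033051 + 0.456030 = 0.500383
B_P2 = 1 / 0.500383 = 1.9985
Highest B → broadest niche (most generalist): population P4 (B = 4.98).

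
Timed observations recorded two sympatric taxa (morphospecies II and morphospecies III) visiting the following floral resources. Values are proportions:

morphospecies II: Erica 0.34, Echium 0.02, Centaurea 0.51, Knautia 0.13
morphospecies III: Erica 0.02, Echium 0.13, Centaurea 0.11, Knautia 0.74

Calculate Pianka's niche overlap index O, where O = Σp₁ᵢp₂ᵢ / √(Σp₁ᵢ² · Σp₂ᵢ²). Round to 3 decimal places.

0.340

Σ p₁ᵢp₂ᵢ = 0.0068 + 0.0026 + 0.0561 + 0.0962 = 0.1617
Σp_1ᵢ² = 0.34² + 0.02² + 0.51² + 0.13² = 0.1156 + 0.0004 + 0.2601 + 0.0169 = 0.3930
Σp_2ᵢ² = 0.02² + 0.13² + 0.11² + 0.74² = 0.0004 + 0.0169 + 0.0121 + 0.5476 = 0.5770
O = 0.1617 / √(0.3930 × 0.5770) = 0.1617 / 0.476194 = 0.33957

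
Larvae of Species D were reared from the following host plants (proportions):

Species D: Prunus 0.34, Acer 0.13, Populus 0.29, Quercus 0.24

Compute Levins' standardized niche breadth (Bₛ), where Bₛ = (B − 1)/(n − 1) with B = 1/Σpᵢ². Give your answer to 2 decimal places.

Σpᵢ² = 0.34² + 0.13² + 0.29² + 0.24² = 0.1156 + 0.0169 + 0.0841 + 0.0576 = 0.2742
B = 1 / 0.2742 = 3.6470
Bₛ = (B − 1)/(n − 1) = (3.6470 − 1)/(4 − 1) = 2.6470/3 = 0.8823

0.88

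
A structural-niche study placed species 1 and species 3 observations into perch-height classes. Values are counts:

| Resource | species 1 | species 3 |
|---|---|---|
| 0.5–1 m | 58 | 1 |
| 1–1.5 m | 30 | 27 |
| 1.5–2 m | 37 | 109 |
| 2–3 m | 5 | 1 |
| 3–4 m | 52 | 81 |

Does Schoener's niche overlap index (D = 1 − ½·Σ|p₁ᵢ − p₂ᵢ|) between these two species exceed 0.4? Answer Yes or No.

Proportions for species 1 (n=182): 58/182=0.3187, 30/182=0.1648, 37/182=0.2033, 5/182=0.0275, 52/182=0.2857
Proportions for species 3 (n=219): 1/219=0.0046, 27/219=0.1233, 109/219=0.4977, 1/219=0.0046, 81/219=0.3699
Σ|p₁ᵢ − p₂ᵢ| = 0.3141 + 0.0415 + 0.2944 + 0.0229 + 0.0842 = 0.7571
D = 1 − ½ × 0.7571 = 1 − 0.37855 = 0.62145
D = 0.62145 > 0.4 → Yes.

Yes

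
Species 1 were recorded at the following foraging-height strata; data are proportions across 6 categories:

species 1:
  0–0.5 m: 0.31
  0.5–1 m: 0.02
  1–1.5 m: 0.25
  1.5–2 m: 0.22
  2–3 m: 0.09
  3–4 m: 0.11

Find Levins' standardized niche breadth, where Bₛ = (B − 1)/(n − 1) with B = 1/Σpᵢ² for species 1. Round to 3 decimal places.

Σpᵢ² = 0.31² + 0.02² + 0.25² + 0.22² + 0.09² + 0.11² = 0.0961 + 0.0004 + 0.0625 + 0.0484 + 0.0081 + 0.0121 = 0.2276
B = 1 / 0.2276 = 4.39367
Bₛ = (B − 1)/(n − 1) = (4.39367 − 1)/(6 − 1) = 3.39367/5 = 0.67873

0.679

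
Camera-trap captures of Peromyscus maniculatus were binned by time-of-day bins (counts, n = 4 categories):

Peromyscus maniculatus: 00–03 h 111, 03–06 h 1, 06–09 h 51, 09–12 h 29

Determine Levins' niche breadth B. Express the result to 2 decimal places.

2.34

Proportions for Peromyscus maniculatus (n=192): 111/192=0.5781, 1/192=0.0052, 51/192=0.2656, 29/192=0.1510
Σpᵢ² = 0.5781² + 0.0052² + 0.2656² + 0.1510² = 0.334200 + 0.000027 + 0.070543 + 0.022801 = 0.427571
B = 1 / 0.427571 = 2.3388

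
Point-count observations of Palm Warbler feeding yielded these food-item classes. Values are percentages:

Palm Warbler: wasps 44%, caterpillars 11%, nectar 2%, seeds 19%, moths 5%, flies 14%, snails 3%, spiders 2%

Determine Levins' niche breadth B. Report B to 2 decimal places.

Convert percentages to proportions (divide by 100).
Σpᵢ² = 0.44² + 0.11² + 0.02² + 0.19² + 0.05² + 0.14² + 0.03² + 0.02² = 0.1936 + 0.0121 + 0.0004 + 0.0361 + 0.0025 + 0.0196 + 0.0009 + 0.0004 = 0.2656
B = 1 / 0.2656 = 3.7651

3.77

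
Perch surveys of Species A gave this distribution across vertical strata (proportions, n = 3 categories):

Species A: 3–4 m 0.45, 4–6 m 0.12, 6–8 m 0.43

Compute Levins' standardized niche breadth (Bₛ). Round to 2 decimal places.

0.74

Σpᵢ² = 0.45² + 0.12² + 0.43² = 0.2025 + 0.0144 + 0.1849 = 0.4018
B = 1 / 0.4018 = 2.4888
Bₛ = (B − 1)/(n − 1) = (2.4888 − 1)/(3 − 1) = 1.4888/2 = 0.7444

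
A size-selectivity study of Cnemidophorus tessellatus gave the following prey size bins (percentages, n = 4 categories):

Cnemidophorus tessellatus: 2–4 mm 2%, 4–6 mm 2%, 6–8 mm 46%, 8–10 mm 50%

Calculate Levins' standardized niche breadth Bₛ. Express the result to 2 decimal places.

0.39

Convert percentages to proportions (divide by 100).
Σpᵢ² = 0.02² + 0.02² + 0.46² + 0.50² = 0.0004 + 0.0004 + 0.2116 + 0.2500 = 0.4624
B = 1 / 0.4624 = 2.1626
Bₛ = (B − 1)/(n − 1) = (2.1626 − 1)/(4 − 1) = 1.1626/3 = 0.3875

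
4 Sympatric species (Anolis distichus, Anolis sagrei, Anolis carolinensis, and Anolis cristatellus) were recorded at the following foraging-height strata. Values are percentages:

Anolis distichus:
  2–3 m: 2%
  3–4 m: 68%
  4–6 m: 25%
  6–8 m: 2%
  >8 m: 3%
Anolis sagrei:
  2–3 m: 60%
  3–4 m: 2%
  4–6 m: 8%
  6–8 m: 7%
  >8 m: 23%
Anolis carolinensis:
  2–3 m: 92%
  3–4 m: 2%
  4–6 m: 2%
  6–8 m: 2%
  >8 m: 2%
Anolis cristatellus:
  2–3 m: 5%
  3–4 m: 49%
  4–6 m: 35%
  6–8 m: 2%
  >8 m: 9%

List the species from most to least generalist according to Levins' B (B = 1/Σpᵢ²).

Anolis cristatellus > Anolis sagrei > Anolis distichus > Anolis carolinensis

Convert percentages to proportions (divide by 100).
Σp_distᵢ² = 0.02² + 0.68² + 0.25² + 0.02² + 0.03² = 0.0004 + 0.4624 + 0.0625 + 0.0004 + 0.0009 = 0.5266
B_dist = 1 / 0.5266 = 1.8990
Σp_sagrᵢ² = 0.60² + 0.02² + 0.08² + 0.07² + 0.23² = 0.3600 + 0.0004 + 0.0064 + 0.0049 + 0.0529 = 0.4246
B_sagr = 1 / 0.4246 = 2.3552
Σp_caroᵢ² = 0.92² + 0.02² + 0.02² + 0.02² + 0.02² = 0.8464 + 0.0004 + 0.0004 + 0.0004 + 0.0004 = 0.8480
B_caro = 1 / 0.8480 = 1.1792
Σp_crisᵢ² = 0.05² + 0.49² + 0.35² + 0.02² + 0.09² = 0.0025 + 0.2401 + 0.1225 + 0.0004 + 0.0081 = 0.3736
B_cris = 1 / 0.3736 = 2.6767
Ranking by B (broadest → narrowest): Anolis cristatellus (2.68) > Anolis sagrei (2.36) > Anolis distichus (1.90) > Anolis carolinensis (1.18)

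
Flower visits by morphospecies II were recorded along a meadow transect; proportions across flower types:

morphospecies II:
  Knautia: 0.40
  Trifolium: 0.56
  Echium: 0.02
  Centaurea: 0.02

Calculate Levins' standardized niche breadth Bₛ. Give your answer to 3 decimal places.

0.369

Σpᵢ² = 0.40² + 0.56² + 0.02² + 0.02² = 0.1600 + 0.3136 + 0.0004 + 0.0004 = 0.4744
B = 1 / 0.4744 = 2.10793
Bₛ = (B − 1)/(n − 1) = (2.10793 − 1)/(4 − 1) = 1.10793/3 = 0.36931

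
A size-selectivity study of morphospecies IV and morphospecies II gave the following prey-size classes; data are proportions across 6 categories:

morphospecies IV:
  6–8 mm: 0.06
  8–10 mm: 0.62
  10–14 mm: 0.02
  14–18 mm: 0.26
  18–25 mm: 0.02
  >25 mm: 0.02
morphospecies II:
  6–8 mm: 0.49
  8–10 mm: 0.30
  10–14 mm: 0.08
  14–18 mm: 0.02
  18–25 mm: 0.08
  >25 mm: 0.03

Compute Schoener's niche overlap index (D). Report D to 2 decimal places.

0.44

Σ|p₁ᵢ − p₂ᵢ| = 0.43 + 0.32 + 0.06 + 0.24 + 0.06 + 0.01 = 1.12
D = 1 − ½ × 1.12 = 1 − 0.560 = 0.4400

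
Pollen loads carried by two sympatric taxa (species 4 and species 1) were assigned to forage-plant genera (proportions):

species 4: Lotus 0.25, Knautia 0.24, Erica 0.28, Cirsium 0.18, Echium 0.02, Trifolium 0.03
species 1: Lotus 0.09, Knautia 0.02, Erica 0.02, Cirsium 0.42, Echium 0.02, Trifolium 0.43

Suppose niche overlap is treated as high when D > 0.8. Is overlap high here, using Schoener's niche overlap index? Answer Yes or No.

No

Σ|p₁ᵢ − p₂ᵢ| = 0.16 + 0.22 + 0.26 + 0.24 + 0.00 + 0.40 = 1.28
D = 1 − ½ × 1.28 = 1 − 0.640 = 0.3600
D = 0.3600 < 0.8 → No.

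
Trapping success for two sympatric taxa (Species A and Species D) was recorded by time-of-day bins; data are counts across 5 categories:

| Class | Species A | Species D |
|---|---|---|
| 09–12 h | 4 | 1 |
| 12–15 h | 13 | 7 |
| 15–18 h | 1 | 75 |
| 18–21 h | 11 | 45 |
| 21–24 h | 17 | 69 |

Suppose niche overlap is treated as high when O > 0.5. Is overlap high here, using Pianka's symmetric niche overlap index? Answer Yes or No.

Proportions for Species A (n=46): 4/46=0.0870, 13/46=0.2826, 1/46=0.0217, 11/46=0.2391, 17/46=0.3696
Proportions for Species D (n=197): 1/197=0.0051, 7/197=0.0355, 75/197=0.3807, 45/197=0.2284, 69/197=0.3503
Σ p₁ᵢp₂ᵢ = 0.000444 + 0.010032 + 0.008261 + 0.054610 + 0.129471 = 0.202818
Σp_1ᵢ² = 0.0870² + 0.2826² + 0.0217² + 0.2391² + 0.3696² = 0.007569 + 0.079863 + 0.000471 + 0.057169 + 0.136604 = 0.281676
Σp_2ᵢ² = 0.0051² + 0.0355² + 0.3807² + 0.2284² + 0.3503² = 0.000026 + 0.001260 + 0.144932 + 0.052167 + 0.122710 = 0.321095
O = 0.202818 / √(0.281676 × 0.321095) = 0.202818 / 0.3007403 = 0.6744
O = 0.6744 > 0.5 → Yes.

Yes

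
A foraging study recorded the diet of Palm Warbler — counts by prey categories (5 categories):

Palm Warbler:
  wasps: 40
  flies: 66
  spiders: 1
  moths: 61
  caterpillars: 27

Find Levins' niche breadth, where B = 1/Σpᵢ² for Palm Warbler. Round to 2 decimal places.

3.65

Proportions for Palm Warbler (n=195): 40/195=0.2051, 66/195=0.3385, 1/195=0.0051, 61/195=0.3128, 27/195=0.1385
Σpᵢ² = 0.2051² + 0.3385² + 0.0051² + 0.3128² + 0.1385² = 0.042066 + 0.114582 + 0.000026 + 0.097844 + 0.019182 = 0.273700
B = 1 / 0.273700 = 3.6536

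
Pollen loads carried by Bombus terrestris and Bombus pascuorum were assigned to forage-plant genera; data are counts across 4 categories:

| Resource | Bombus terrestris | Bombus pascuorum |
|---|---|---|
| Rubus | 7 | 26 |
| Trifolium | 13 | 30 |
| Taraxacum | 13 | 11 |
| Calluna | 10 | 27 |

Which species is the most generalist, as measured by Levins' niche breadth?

Bombus terrestris

Proportions for Bombus terrestris (n=43): 7/43=0.1628, 13/43=0.3023, 13/43=0.3023, 10/43=0.2326
Proportions for Bombus pascuorum (n=94): 26/94=0.2766, 30/94=0.3191, 11/94=0.1170, 27/94=0.2872
Σp_terrᵢ² = 0.1628² + 0.3023² + 0.3023² + 0.2326² = 0.026504 + 0.091385 + 0.091385 + 0.054103 = 0.263377
B_terr = 1 / 0.263377 = 3.7968
Σp_pascᵢ² = 0.2766² + 0.3191² + 0.1170² + 0.2872² = 0.076508 + 0.101825 + 0.013689 + 0.082484 = 0.274506
B_pasc = 1 / 0.274506 = 3.6429
Highest B → broadest niche (most generalist): Bombus terrestris (B = 3.80).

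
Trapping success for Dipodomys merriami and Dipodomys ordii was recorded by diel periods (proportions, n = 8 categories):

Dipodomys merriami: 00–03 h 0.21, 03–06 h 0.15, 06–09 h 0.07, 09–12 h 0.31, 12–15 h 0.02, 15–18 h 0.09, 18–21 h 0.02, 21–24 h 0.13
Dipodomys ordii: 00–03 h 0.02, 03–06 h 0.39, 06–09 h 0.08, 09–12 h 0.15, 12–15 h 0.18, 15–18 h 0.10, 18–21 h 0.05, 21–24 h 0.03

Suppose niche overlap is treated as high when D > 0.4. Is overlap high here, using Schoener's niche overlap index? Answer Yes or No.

Yes

Σ|p₁ᵢ − p₂ᵢ| = 0.19 + 0.24 + 0.01 + 0.16 + 0.16 + 0.01 + 0.03 + 0.10 = 0.90
D = 1 − ½ × 0.90 = 1 − 0.450 = 0.5500
D = 0.5500 > 0.4 → Yes.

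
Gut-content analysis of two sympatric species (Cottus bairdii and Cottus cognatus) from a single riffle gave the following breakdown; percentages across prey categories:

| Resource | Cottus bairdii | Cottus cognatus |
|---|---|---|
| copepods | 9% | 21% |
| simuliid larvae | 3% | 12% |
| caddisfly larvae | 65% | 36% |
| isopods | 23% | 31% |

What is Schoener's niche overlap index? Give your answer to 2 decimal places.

Convert percentages to proportions (divide by 100).
Σ|p₁ᵢ − p₂ᵢ| = 0.12 + 0.09 + 0.29 + 0.08 = 0.58
D = 1 − ½ × 0.58 = 1 − 0.290 = 0.7100

0.71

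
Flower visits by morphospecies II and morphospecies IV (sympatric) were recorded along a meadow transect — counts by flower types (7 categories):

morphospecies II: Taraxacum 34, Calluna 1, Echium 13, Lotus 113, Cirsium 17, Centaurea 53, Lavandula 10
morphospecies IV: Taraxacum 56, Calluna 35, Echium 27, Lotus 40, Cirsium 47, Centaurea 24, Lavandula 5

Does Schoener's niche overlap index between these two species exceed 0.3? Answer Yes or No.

Proportions for morphospecies II (n=241): 34/241=0.1411, 1/241=0.0041, 13/241=0.0539, 113/241=0.4689, 17/241=0.0705, 53/241=0.2199, 10/241=0.0415
Proportions for morphospecies IV (n=234): 56/234=0.2393, 35/234=0.1496, 27/234=0.1154, 40/234=0.1709, 47/234=0.2009, 24/234=0.1026, 5/234=0.0214
Σ|p₁ᵢ − p₂ᵢ| = 0.0982 + 0.1455 + 0.0615 + 0.2980 + 0.1304 + 0.1173 + 0.0201 = 0.8710
D = 1 − ½ × 0.8710 = 1 − 0.43550 = 0.56450
D = 0.56450 > 0.3 → Yes.

Yes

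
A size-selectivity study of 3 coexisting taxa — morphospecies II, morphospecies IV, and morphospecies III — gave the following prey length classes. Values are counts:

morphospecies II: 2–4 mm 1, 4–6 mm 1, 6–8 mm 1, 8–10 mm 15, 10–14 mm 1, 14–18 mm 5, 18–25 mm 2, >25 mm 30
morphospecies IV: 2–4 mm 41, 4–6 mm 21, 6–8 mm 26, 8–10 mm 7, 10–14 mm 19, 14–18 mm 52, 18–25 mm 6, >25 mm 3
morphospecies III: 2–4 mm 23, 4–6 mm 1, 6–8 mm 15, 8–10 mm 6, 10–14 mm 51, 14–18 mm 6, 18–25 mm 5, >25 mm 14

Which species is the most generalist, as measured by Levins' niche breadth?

Proportions for morphospecies II (n=56): 1/56=0.0179, 1/56=0.0179, 1/56=0.0179, 15/56=0.2679, 1/56=0.0179, 5/56=0.0893, 2/56=0.0357, 30/56=0.5357
Proportions for morphospecies IV (n=175): 41/175=0.2343, 21/175=0.1200, 26/175=0.1486, 7/175=0.0400, 19/175=0.1086, 52/175=0.2971, 6/175=0.0343, 3/175=0.0171
Proportions for morphospecies III (n=121): 23/121=0.1901, 1/121=0.0083, 15/121=0.1240, 6/121=0.0496, 51/121=0.4215, 6/121=0.0496, 5/121=0.0413, 14/121=0.1157
Σp_IIᵢ² = 0.0179² + 0.0179² + 0.0179² + 0.2679² + 0.0179² + 0.0893² + 0.0357² + 0.5357² = 0.000320 + 0.000320 + 0.000320 + 0.071770 + 0.000320 + 0.007974 + 0.001274 + 0.286974 = 0.369272
B_II = 1 / 0.369272 = 2.7080
Σp_IVᵢ² = 0.2343² + 0.1200² + 0.1486² + 0.0400² + 0.1086² + 0.2971² + 0.0343² + 0.0171² = 0.054896 + 0.014400 + 0.022082 + 0.001600 + 0.011794 + 0.088268 + 0.001176 + 0.000292 = 0.194508
B_IV = 1 / 0.194508 = 5.1412
Σp_IIIᵢ² = 0.1901² + 0.0083² + 0.1240² + 0.0496² + 0.4215² + 0.0496² + 0.0413² + 0.1157² = 0.036138 + 0.000069 + 0.015376 + 0.002460 + 0.177662 + 0.002460 + 0.001706 + 0.013386 = 0.249257
B_III = 1 / 0.249257 = 4.0119
Highest B → broadest niche (most generalist): morphospecies IV (B = 5.14).

morphospecies IV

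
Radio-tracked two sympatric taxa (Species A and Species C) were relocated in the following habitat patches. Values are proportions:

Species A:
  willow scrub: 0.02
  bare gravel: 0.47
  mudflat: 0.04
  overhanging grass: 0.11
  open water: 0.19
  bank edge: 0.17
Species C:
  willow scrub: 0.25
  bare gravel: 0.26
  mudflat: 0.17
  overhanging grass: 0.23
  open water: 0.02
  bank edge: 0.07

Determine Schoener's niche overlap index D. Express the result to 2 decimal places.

Σ|p₁ᵢ − p₂ᵢ| = 0.23 + 0.21 + 0.13 + 0.12 + 0.17 + 0.10 = 0.96
D = 1 − ½ × 0.96 = 1 − 0.480 = 0.5200

0.52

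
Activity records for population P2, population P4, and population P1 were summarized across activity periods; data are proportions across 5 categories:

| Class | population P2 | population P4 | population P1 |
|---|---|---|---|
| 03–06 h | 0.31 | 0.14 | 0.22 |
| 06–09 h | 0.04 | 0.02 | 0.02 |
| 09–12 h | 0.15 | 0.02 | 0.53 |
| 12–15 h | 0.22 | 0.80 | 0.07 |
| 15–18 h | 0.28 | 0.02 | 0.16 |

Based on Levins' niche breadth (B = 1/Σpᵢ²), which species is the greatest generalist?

population P2

Σp_P2ᵢ² = 0.31² + 0.04² + 0.15² + 0.22² + 0.28² = 0.0961 + 0.0016 + 0.0225 + 0.0484 + 0.0784 = 0.2470
B_P2 = 1 / 0.2470 = 4.0486
Σp_P4ᵢ² = 0.14² + 0.02² + 0.02² + 0.80² + 0.02² = 0.0196 + 0.0004 + 0.0004 + 0.6400 + 0.0004 = 0.6608
B_P4 = 1 / 0.6608 = 1.5133
Σp_P1ᵢ² = 0.22² + 0.02² + 0.53² + 0.07² + 0.16² = 0.0484 + 0.0004 + 0.2809 + 0.0049 + 0.0256 = 0.3602
B_P1 = 1 / 0.3602 = 2.7762
Highest B → broadest niche (most generalist): population P2 (B = 4.05).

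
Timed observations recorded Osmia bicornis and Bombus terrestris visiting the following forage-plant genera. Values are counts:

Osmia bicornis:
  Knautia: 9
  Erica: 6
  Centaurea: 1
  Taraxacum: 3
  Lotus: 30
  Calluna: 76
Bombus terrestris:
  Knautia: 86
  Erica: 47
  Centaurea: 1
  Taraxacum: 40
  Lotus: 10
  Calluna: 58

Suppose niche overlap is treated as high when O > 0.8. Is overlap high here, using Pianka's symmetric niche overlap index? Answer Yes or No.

Proportions for Osmia bicornis (n=125): 9/125=0.0720, 6/125=0.0480, 1/125=0.0080, 3/125=0.0240, 30/125=0.2400, 76/125=0.6080
Proportions for Bombus terrestris (n=242): 86/242=0.3554, 47/242=0.1942, 1/242=0.0041, 40/242=0.1653, 10/242=0.0413, 58/242=0.2397
Σ p₁ᵢp₂ᵢ = 0.025589 + 0.009322 + 0.000033 + 0.003967 + 0.009912 + 0.145738 = 0.194561
Σp_1ᵢ² = 0.0720² + 0.0480² + 0.0080² + 0.0240² + 0.2400² + 0.6080² = 0.005184 + 0.002304 + 0.000064 + 0.000576 + 0.057600 + 0.369664 = 0.435392
Σp_2ᵢ² = 0.3554² + 0.1942² + 0.0041² + 0.1653² + 0.0413² + 0.2397² = 0.126309 + 0.037714 + 0.000017 + 0.027324 + 0.001706 + 0.057456 = 0.250526
O = 0.194561 / √(0.435392 × 0.250526) = 0.194561 / 0.3302681 = 0.5891
O = 0.5891 < 0.8 → No.

No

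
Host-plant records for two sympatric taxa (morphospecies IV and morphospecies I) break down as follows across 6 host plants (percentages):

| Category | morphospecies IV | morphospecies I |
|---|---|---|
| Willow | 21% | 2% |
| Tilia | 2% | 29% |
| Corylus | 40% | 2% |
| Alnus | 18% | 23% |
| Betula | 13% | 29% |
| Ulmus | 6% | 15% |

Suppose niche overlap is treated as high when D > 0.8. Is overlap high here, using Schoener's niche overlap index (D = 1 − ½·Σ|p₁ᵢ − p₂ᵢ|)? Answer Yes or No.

Convert percentages to proportions (divide by 100).
Σ|p₁ᵢ − p₂ᵢ| = 0.19 + 0.27 + 0.38 + 0.05 + 0.16 + 0.09 = 1.14
D = 1 − ½ × 1.14 = 1 − 0.570 = 0.4300
D = 0.4300 < 0.8 → No.

No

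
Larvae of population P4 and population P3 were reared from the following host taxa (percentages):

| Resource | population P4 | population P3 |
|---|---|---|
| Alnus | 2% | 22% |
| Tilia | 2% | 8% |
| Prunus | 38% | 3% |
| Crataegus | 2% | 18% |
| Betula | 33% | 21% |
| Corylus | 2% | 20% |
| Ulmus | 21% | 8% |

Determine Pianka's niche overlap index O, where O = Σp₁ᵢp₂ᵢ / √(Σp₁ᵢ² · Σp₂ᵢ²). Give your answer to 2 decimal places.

0.48

Convert percentages to proportions (divide by 100).
Σ p₁ᵢp₂ᵢ = 0.0044 + 0.0016 + 0.0114 + 0.0036 + 0.0693 + 0.0040 + 0.0168 = 0.1111
Σp_1ᵢ² = 0.02² + 0.02² + 0.38² + 0.02² + 0.33² + 0.02² + 0.21² = 0.0004 + 0.0004 + 0.1444 + 0.0004 + 0.1089 + 0.0004 + 0.0441 = 0.2990
Σp_2ᵢ² = 0.22² + 0.08² + 0.03² + 0.18² + 0.21² + 0.20² + 0.08² = 0.0484 + 0.0064 + 0.0009 + 0.0324 + 0.0441 + 0.0400 + 0.0064 = 0.1786
O = 0.1111 / √(0.2990 × 0.1786) = 0.1111 / 0.23109 = 0.4808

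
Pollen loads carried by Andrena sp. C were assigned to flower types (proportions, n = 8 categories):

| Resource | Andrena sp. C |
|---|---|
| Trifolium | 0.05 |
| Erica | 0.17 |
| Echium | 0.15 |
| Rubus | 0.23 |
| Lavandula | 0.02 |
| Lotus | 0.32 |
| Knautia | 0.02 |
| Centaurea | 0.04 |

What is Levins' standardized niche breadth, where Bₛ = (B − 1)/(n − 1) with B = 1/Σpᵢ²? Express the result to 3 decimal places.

Σpᵢ² = 0.05² + 0.17² + 0.15² + 0.23² + 0.02² + 0.32² + 0.02² + 0.04² = 0.0025 + 0.0289 + 0.0225 + 0.0529 + 0.0004 + 0.1024 + 0.0004 + 0.0016 = 0.2116
B = 1 / 0.2116 = 4.72590
Bₛ = (B − 1)/(n − 1) = (4.72590 − 1)/(8 − 1) = 3.72590/7 = 0.53227

0.532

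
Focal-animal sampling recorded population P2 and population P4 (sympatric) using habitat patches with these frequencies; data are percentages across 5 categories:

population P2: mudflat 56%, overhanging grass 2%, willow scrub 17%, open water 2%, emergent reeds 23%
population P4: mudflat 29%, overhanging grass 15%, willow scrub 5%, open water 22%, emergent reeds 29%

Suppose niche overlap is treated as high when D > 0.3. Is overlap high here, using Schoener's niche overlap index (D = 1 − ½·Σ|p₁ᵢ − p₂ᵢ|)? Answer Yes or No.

Convert percentages to proportions (divide by 100).
Σ|p₁ᵢ − p₂ᵢ| = 0.27 + 0.13 + 0.12 + 0.20 + 0.06 = 0.78
D = 1 − ½ × 0.78 = 1 − 0.390 = 0.6100
D = 0.6100 > 0.3 → Yes.

Yes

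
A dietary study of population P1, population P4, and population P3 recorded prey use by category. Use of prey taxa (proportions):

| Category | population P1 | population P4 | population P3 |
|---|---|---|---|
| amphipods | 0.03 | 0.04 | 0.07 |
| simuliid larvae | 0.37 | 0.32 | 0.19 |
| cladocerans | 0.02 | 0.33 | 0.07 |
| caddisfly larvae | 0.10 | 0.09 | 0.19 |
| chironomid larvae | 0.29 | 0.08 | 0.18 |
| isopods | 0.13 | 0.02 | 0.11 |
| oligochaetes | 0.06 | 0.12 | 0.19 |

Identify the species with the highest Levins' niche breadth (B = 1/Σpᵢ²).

Σp_P1ᵢ² = 0.03² + 0.37² + 0.02² + 0.10² + 0.29² + 0.13² + 0.06² = 0.0009 + 0.1369 + 0.0004 + 0.0100 + 0.0841 + 0.0169 + 0.0036 = 0.2528
B_P1 = 1 / 0.2528 = 3.9557
Σp_P4ᵢ² = 0.04² + 0.32² + 0.33² + 0.09² + 0.08² + 0.02² + 0.12² = 0.0016 + 0.1024 + 0.1089 + 0.0081 + 0.0064 + 0.0004 + 0.0144 = 0.2422
B_P4 = 1 / 0.2422 = 4.1288
Σp_P3ᵢ² = 0.07² + 0.19² + 0.07² + 0.19² + 0.18² + 0.11² + 0.19² = 0.0049 + 0.0361 + 0.0049 + 0.0361 + 0.0324 + 0.0121 + 0.0361 = 0.1626
B_P3 = 1 / 0.1626 = 6.1501
Highest B → broadest niche (most generalist): population P3 (B = 6.15).

population P3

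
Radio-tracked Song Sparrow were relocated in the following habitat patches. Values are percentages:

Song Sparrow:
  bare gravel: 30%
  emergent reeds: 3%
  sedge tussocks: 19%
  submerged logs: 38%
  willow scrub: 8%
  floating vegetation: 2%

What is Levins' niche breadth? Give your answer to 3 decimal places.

3.595

Convert percentages to proportions (divide by 100).
Σpᵢ² = 0.30² + 0.03² + 0.19² + 0.38² + 0.08² + 0.02² = 0.0900 + 0.0009 + 0.0361 + 0.1444 + 0.0064 + 0.0004 = 0.2782
B = 1 / 0.2782 = 3.59454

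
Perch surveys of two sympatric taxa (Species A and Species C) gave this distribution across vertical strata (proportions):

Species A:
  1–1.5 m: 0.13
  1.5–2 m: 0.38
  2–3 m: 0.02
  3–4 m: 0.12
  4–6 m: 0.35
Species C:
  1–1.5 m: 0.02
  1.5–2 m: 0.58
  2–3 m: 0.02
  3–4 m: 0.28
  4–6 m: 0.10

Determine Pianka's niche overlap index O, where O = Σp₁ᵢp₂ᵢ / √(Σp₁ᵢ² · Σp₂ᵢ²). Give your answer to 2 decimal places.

Σ p₁ᵢp₂ᵢ = 0.0026 + 0.2204 + 0.0004 + 0.0336 + 0.0350 = 0.2920
Σp_1ᵢ² = 0.13² + 0.38² + 0.02² + 0.12² + 0.35² = 0.0169 + 0.1444 + 0.0004 + 0.0144 + 0.1225 = 0.2986
Σp_2ᵢ² = 0.02² + 0.58² + 0.02² + 0.28² + 0.10² = 0.0004 + 0.3364 + 0.0004 + 0.0784 + 0.0100 = 0.4256
O = 0.2920 / √(0.2986 × 0.4256) = 0.2920 / 0.35649 = 0.8191

0.82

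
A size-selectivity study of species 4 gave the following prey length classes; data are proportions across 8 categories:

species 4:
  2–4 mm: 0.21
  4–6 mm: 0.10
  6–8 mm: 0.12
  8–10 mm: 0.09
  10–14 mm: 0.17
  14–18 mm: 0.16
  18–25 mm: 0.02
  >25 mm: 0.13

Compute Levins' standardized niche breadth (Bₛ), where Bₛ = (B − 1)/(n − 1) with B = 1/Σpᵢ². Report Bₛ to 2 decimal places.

0.82

Σpᵢ² = 0.21² + 0.10² + 0.12² + 0.09² + 0.17² + 0.16² + 0.02² + 0.13² = 0.0441 + 0.0100 + 0.0144 + 0.0081 + 0.0289 + 0.0256 + 0.0004 + 0.0169 = 0.1484
B = 1 / 0.1484 = 6.7385
Bₛ = (B − 1)/(n − 1) = (6.7385 − 1)/(8 − 1) = 5.7385/7 = 0.8198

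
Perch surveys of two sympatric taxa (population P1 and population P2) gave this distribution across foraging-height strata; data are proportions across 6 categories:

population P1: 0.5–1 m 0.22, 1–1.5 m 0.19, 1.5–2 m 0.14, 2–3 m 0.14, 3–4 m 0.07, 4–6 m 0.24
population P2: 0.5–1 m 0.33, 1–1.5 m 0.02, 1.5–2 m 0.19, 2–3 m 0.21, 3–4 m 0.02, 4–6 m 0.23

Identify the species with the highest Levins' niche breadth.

population P1

Σp_P1ᵢ² = 0.22² + 0.19² + 0.14² + 0.14² + 0.07² + 0.24² = 0.0484 + 0.0361 + 0.0196 + 0.0196 + 0.0049 + 0.0576 = 0.1862
B_P1 = 1 / 0.1862 = 5.3706
Σp_P2ᵢ² = 0.33² + 0.02² + 0.19² + 0.21² + 0.02² + 0.23² = 0.1089 + 0.0004 + 0.0361 + 0.0441 + 0.0004 + 0.0529 = 0.2428
B_P2 = 1 / 0.2428 = 4.1186
Highest B → broadest niche (most generalist): population P1 (B = 5.37).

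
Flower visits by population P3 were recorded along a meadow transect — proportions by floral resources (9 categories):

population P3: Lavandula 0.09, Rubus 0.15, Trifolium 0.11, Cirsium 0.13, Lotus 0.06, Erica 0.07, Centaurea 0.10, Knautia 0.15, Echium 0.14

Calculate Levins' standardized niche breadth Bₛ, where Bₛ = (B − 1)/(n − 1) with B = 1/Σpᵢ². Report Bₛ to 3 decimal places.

0.915

Σpᵢ² = 0.09² + 0.15² + 0.11² + 0.13² + 0.06² + 0.07² + 0.10² + 0.15² + 0.14² = 0.0081 + 0.0225 + 0.0121 + 0.0169 + 0.0036 + 0.0049 + 0.0100 + 0.0225 + 0.0196 = 0.1202
B = 1 / 0.1202 = 8.31947
Bₛ = (B − 1)/(n − 1) = (8.31947 − 1)/(9 − 1) = 7.31947/8 = 0.91493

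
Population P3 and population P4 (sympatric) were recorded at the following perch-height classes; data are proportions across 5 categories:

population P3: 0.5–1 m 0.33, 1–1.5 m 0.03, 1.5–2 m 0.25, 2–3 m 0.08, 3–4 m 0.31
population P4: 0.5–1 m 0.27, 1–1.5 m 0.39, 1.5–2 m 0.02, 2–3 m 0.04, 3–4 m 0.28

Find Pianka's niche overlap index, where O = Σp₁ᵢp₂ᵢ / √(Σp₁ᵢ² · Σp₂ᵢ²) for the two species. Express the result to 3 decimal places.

Σ p₁ᵢp₂ᵢ = 0.0891 + 0.0117 + 0.0050 + 0.0032 + 0.0868 = 0.1958
Σp_1ᵢ² = 0.33² + 0.03² + 0.25² + 0.08² + 0.31² = 0.1089 + 0.0009 + 0.0625 + 0.0064 + 0.0961 = 0.2748
Σp_2ᵢ² = 0.27² + 0.39² + 0.02² + 0.04² + 0.28² = 0.0729 + 0.1521 + 0.0004 + 0.0016 + 0.0784 = 0.3054
O = 0.1958 / √(0.2748 × 0.3054) = 0.1958 / 0.289696 = 0.67588

0.676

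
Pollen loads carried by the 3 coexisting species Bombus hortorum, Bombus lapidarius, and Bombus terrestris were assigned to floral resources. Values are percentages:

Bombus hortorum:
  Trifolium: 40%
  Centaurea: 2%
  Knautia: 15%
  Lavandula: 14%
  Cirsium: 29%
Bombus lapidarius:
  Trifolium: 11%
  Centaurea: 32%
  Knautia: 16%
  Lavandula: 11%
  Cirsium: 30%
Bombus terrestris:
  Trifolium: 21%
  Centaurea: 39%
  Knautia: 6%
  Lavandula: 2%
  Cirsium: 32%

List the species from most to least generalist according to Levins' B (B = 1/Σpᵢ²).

Convert percentages to proportions (divide by 100).
Σp_hortᵢ² = 0.40² + 0.02² + 0.15² + 0.14² + 0.29² = 0.1600 + 0.0004 + 0.0225 + 0.0196 + 0.0841 = 0.2866
B_hort = 1 / 0.2866 = 3.4892
Σp_lapiᵢ² = 0.11² + 0.32² + 0.16² + 0.11² + 0.30² = 0.0121 + 0.1024 + 0.0256 + 0.0121 + 0.0900 = 0.2422
B_lapi = 1 / 0.2422 = 4.1288
Σp_terrᵢ² = 0.21² + 0.39² + 0.06² + 0.02² + 0.32² = 0.0441 + 0.1521 + 0.0036 + 0.0004 + 0.1024 = 0.3026
B_terr = 1 / 0.3026 = 3.3047
Ranking by B (broadest → narrowest): Bombus lapidarius (4.13) > Bombus hortorum (3.49) > Bombus terrestris (3.30)

Bombus lapidarius > Bombus hortorum > Bombus terrestris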